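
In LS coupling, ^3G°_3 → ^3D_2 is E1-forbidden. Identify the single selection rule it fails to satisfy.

the ΔL = 0, ±1 rule

Parity must change: odd → even — passes.
ΔS = 0: S: 1 → 1 — passes.
ΔL = 0, ±1 (not L=0↔0): L: 4 → 2, ΔL = -2 — fails.
ΔJ = 0, ±1 (not J=0↔0): J: 3 → 2, ΔJ = -1 — passes.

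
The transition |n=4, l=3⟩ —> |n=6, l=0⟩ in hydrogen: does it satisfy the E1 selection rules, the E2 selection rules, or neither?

Δl = 0 − 3 = -3; l_i + l_f = 3.
E1 (Δl = ±1): not satisfied.
E2 (Δl = 0,±2, l_i+l_f ≥ 2): not satisfied.

neither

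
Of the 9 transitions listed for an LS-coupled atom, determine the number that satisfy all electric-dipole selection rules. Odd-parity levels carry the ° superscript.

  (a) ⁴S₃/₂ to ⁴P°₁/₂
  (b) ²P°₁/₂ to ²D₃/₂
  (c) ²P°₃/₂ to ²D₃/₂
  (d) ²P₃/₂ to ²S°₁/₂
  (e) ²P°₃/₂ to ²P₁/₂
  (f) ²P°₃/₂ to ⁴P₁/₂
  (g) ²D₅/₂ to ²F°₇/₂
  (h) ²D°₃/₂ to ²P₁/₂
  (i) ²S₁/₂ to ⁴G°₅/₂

7

(a) allowed
(b) allowed
(c) allowed
(d) allowed
(e) allowed
(f) forbidden (ΔS fails)
(g) allowed
(h) allowed
(i) forbidden (ΔS, ΔL, ΔJ fail)
Total allowed: 7 of 9.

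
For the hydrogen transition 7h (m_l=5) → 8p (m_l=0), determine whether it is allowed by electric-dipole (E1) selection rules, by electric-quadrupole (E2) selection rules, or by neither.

neither

Δl = 1 − 5 = -4; l_i + l_f = 6.
Δm_l = -5.
E1 (Δl = ±1, |Δm_l| ≤ 1): not satisfied.
E2 (Δl = 0,±2, l_i+l_f ≥ 2, |Δm_l| ≤ 2): not satisfied.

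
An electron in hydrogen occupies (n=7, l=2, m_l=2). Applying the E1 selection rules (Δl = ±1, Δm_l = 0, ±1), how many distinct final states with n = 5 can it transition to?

4

E1 requires Δl = ±1, so l_f ∈ {1, 3}; with 0 ≤ l_f ≤ n_f−1 = 4, the allowed l_f values are {1, 3}.
For l_f = 1: m_f ∈ {m_i−1, m_i, m_i+1} ∩ [−1, 1] = {1} → 1 state.
For l_f = 3: m_f ∈ {m_i−1, m_i, m_i+1} ∩ [−3, 3] = {1, 2, 3} → 3 states.
Total: 4.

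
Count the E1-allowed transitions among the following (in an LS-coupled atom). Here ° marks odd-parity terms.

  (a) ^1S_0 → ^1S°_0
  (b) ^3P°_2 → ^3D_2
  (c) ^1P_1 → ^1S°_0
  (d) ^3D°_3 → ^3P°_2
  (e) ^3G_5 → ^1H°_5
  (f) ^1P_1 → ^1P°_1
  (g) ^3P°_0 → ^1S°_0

(a) forbidden (ΔL, ΔJ fail)
(b) allowed
(c) allowed
(d) forbidden (parity fails)
(e) forbidden (ΔS fails)
(f) allowed
(g) forbidden (parity, ΔS, ΔJ fail)
Total allowed: 3 of 7.

3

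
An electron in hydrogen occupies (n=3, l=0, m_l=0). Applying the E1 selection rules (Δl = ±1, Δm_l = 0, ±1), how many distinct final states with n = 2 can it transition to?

E1 requires Δl = ±1, so l_f ∈ {-1, 1}; with 0 ≤ l_f ≤ n_f−1 = 1, the allowed l_f values are {1}.
For l_f = 1: m_f ∈ {m_i−1, m_i, m_i+1} ∩ [−1, 1] = {-1, 0, 1} → 3 states.
Total: 3.

3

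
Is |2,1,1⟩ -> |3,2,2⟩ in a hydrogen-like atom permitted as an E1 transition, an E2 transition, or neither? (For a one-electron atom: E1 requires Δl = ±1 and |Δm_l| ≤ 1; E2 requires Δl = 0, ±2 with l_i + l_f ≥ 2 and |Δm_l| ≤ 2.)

Δl = 2 − 1 = +1; l_i + l_f = 3.
Δm_l = +1.
E1 (Δl = ±1, |Δm_l| ≤ 1): satisfied.
E2 (Δl = 0,±2, l_i+l_f ≥ 2, |Δm_l| ≤ 2): not satisfied.

E1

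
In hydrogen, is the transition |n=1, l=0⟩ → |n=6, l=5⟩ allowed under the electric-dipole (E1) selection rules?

l: 0 → 5 (Δl = +5). Δl = ±1 violated.
The transition is electric-dipole forbidden.

forbidden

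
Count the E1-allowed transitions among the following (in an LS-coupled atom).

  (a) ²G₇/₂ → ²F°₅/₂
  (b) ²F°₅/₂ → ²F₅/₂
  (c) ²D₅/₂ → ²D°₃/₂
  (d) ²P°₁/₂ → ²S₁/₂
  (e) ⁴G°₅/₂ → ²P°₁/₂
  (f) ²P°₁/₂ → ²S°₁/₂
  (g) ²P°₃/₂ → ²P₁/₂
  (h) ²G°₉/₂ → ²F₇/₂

(a) allowed
(b) allowed
(c) allowed
(d) allowed
(e) forbidden (parity, ΔS, ΔL, ΔJ fail)
(f) forbidden (parity fails)
(g) allowed
(h) allowed
Total allowed: 6 of 8.

6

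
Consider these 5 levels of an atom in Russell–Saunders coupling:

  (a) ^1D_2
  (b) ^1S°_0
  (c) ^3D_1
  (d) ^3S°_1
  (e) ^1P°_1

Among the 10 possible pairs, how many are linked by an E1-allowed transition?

(a)–(b): forbidden (ΔL, ΔJ).
(a)–(c): forbidden (parity, ΔS).
(a)–(d): forbidden (ΔS, ΔL).
(a)–(e): allowed.
(b)–(c): forbidden (ΔS, ΔL).
(b)–(d): forbidden (parity, ΔS, ΔL).
(b)–(e): forbidden (parity).
(c)–(d): forbidden (ΔL).
(c)–(e): forbidden (ΔS).
(d)–(e): forbidden (parity, ΔS).
Allowed pairs: 1 of 10.

1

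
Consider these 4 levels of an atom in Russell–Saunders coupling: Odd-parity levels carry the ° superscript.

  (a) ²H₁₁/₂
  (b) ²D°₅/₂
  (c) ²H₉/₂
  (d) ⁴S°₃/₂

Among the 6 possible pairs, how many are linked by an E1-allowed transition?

0

(a)–(b): forbidden (ΔL, ΔJ).
(a)–(c): forbidden (parity).
(a)–(d): forbidden (ΔS, ΔL, ΔJ).
(b)–(c): forbidden (ΔL, ΔJ).
(b)–(d): forbidden (parity, ΔS, ΔL).
(c)–(d): forbidden (ΔS, ΔL, ΔJ).
Allowed pairs: 0 of 6.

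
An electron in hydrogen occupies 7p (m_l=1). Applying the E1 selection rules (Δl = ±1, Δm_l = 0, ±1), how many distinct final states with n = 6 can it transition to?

4

E1 requires Δl = ±1, so l_f ∈ {0, 2}; with 0 ≤ l_f ≤ n_f−1 = 5, the allowed l_f values are {0, 2}.
For l_f = 0: m_f ∈ {m_i−1, m_i, m_i+1} ∩ [−0, 0] = {0} → 1 state.
For l_f = 2: m_f ∈ {m_i−1, m_i, m_i+1} ∩ [−2, 2] = {0, 1, 2} → 3 states.
Total: 4.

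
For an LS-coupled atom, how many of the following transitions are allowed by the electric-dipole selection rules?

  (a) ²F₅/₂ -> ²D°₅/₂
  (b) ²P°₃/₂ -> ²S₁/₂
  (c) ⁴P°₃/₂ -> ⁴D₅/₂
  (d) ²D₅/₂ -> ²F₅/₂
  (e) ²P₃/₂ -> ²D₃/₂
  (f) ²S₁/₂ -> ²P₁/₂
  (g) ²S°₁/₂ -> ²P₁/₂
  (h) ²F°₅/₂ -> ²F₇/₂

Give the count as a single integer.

5

(a) allowed
(b) allowed
(c) allowed
(d) forbidden (parity fails)
(e) forbidden (parity fails)
(f) forbidden (parity fails)
(g) allowed
(h) allowed
Total allowed: 5 of 8.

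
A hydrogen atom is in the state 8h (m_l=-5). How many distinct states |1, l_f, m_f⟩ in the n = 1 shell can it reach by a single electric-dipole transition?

0

E1 requires l_f ∈ {4, 6}, but neither lies in [0, 0], so no final state is reachable.
Total: 0.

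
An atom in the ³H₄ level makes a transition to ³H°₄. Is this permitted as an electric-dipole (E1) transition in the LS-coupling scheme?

ΔS = 0: S: 1 → 1 — passes.
ΔL = 0, ±1 (not L=0↔0): L: 5 → 5, ΔL = +0 — passes.
ΔJ = 0, ±1 (not J=0↔0): J: 4 → 4, ΔJ = +0 — passes.
Parity must change: even → odd — passes.
All four E1 rules are satisfied.

allowed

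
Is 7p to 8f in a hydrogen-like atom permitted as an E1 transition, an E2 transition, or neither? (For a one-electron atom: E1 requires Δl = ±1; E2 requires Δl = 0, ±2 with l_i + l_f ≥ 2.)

E2

Δl = 3 − 1 = +2; l_i + l_f = 4.
E1 (Δl = ±1): not satisfied.
E2 (Δl = 0,±2, l_i+l_f ≥ 2): satisfied.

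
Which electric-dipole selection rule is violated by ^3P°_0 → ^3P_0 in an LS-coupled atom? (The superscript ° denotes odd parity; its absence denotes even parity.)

the J=0 ↔ J=0 exclusion

Parity must change: odd → even — satisfied.
ΔS = 0: S: 1 → 1 — satisfied.
ΔL = 0, ±1 (not L=0↔0): L: 1 → 1, ΔL = +0 — satisfied.
ΔJ = 0, ±1 (not J=0↔0): J: 0 → 0, ΔJ = +0 — violated.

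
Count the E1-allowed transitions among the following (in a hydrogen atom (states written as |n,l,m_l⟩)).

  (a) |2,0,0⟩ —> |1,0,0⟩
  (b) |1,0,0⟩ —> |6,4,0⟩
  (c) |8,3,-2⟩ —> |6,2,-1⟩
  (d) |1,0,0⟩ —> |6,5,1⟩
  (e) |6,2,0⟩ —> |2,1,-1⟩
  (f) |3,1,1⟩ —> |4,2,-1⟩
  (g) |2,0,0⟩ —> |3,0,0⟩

(a) forbidden — Δl = +0 (E1 requires Δl = ±1)
(b) forbidden — Δl = +4 (E1 requires Δl = ±1)
(c) allowed
(d) forbidden — Δl = +5 (E1 requires Δl = ±1)
(e) allowed
(f) forbidden — Δm_l = -2 (E1 requires Δm_l = 0, ±1)
(g) forbidden — Δl = +0 (E1 requires Δl = ±1)
Total allowed: 2 of 7.

2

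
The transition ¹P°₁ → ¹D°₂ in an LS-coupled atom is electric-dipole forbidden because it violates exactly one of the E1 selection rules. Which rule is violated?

Reading off the term symbols: S 0→0, L 1→2, J 1→2, parity odd→odd.
Parity must change: odd → odd — ✗.
ΔS = 0: S: 0 → 0 — ✓.
ΔL = 0, ±1 (not L=0↔0): L: 1 → 2, ΔL = +1 — ✓.
ΔJ = 0, ±1 (not J=0↔0): J: 1 → 2, ΔJ = +1 — ✓.

parity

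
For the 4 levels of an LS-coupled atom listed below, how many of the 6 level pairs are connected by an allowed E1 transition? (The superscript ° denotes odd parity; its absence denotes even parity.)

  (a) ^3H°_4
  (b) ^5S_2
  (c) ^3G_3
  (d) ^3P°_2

1

(a)–(b): forbidden (ΔS, ΔL, ΔJ).
(a)–(c): allowed.
(a)–(d): forbidden (parity, ΔL, ΔJ).
(b)–(c): forbidden (parity, ΔS, ΔL).
(b)–(d): forbidden (ΔS).
(c)–(d): forbidden (ΔL).
Allowed pairs: 1 of 6.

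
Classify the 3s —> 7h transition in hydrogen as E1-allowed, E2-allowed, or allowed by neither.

neither

Δl = 5 − 0 = +5; l_i + l_f = 5.
E1 (Δl = ±1): not satisfied.
E2 (Δl = 0,±2, l_i+l_f ≥ 2): not satisfied.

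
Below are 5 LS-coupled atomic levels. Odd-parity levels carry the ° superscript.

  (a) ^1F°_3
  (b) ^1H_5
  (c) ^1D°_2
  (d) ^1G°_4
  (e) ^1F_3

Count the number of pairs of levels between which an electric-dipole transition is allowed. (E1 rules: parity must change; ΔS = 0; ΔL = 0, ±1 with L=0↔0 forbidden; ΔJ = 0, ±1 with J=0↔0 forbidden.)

(a)–(b): forbidden (ΔL, ΔJ).
(a)–(c): forbidden (parity).
(a)–(d): forbidden (parity).
(a)–(e): allowed.
(b)–(c): forbidden (ΔL, ΔJ).
(b)–(d): allowed.
(b)–(e): forbidden (parity, ΔL, ΔJ).
(c)–(d): forbidden (parity, ΔL, ΔJ).
(c)–(e): allowed.
(d)–(e): allowed.
Allowed pairs: 4 of 10.

4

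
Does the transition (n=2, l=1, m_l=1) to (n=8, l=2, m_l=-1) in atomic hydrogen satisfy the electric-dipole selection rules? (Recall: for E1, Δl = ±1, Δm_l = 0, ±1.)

forbidden

Initial l = 1, final l = 2, so Δl = +1. E1 requires Δl = ±1: ok.
Δm_l = -1 − (1) = -2. E1 requires Δm_l = 0, ±1: fails.
The transition is electric-dipole forbidden.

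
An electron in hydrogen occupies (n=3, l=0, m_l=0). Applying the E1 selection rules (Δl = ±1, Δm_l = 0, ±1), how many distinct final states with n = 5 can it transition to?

3

E1 requires Δl = ±1, so l_f ∈ {-1, 1}; with 0 ≤ l_f ≤ n_f−1 = 4, the allowed l_f values are {1}.
For l_f = 1: m_f ∈ {m_i−1, m_i, m_i+1} ∩ [−1, 1] = {-1, 0, 1} → 3 states.
Total: 3.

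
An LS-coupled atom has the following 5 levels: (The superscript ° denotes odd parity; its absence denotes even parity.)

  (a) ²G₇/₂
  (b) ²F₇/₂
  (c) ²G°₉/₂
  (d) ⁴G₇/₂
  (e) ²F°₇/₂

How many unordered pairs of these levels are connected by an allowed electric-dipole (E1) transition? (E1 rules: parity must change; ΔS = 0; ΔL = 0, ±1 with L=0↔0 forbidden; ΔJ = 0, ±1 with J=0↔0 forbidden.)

4

(a)–(b): forbidden (parity).
(a)–(c): allowed.
(a)–(d): forbidden (parity, ΔS).
(a)–(e): allowed.
(b)–(c): allowed.
(b)–(d): forbidden (parity, ΔS).
(b)–(e): allowed.
(c)–(d): forbidden (ΔS).
(c)–(e): forbidden (parity).
(d)–(e): forbidden (ΔS).
Allowed pairs: 4 of 10.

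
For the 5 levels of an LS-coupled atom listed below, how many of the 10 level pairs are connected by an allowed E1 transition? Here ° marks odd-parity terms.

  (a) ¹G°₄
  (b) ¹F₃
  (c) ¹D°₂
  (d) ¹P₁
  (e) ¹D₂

4

(a)–(b): allowed.
(a)–(c): forbidden (parity, ΔL, ΔJ).
(a)–(d): forbidden (ΔL, ΔJ).
(a)–(e): forbidden (ΔL, ΔJ).
(b)–(c): allowed.
(b)–(d): forbidden (parity, ΔL, ΔJ).
(b)–(e): forbidden (parity).
(c)–(d): allowed.
(c)–(e): allowed.
(d)–(e): forbidden (parity).
Allowed pairs: 4 of 10.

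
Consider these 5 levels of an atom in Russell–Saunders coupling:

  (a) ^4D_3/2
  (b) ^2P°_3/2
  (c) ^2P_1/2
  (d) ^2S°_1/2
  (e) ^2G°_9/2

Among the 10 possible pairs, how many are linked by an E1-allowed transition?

2

(a)–(b): forbidden (ΔS).
(a)–(c): forbidden (parity, ΔS).
(a)–(d): forbidden (ΔS, ΔL).
(a)–(e): forbidden (ΔS, ΔL, ΔJ).
(b)–(c): allowed.
(b)–(d): forbidden (parity).
(b)–(e): forbidden (parity, ΔL, ΔJ).
(c)–(d): allowed.
(c)–(e): forbidden (ΔL, ΔJ).
(d)–(e): forbidden (parity, ΔL, ΔJ).
Allowed pairs: 2 of 10.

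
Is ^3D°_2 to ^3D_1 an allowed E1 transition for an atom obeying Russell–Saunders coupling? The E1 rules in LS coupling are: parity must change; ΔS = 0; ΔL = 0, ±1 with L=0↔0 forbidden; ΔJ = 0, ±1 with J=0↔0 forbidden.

Parity must change: odd → even — ✓.
ΔS = 0: S: 1 → 1 — ✓.
ΔL = 0, ±1 (not L=0↔0): L: 2 → 2, ΔL = +0 — ✓.
ΔJ = 0, ±1 (not J=0↔0): J: 2 → 1, ΔJ = -1 — ✓.
All four E1 rules are satisfied.

allowed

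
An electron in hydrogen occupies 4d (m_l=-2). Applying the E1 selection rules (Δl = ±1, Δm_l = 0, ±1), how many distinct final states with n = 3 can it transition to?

1

E1 requires Δl = ±1, so l_f ∈ {1, 3}; with 0 ≤ l_f ≤ n_f−1 = 2, the allowed l_f values are {1}.
For l_f = 1: m_f ∈ {m_i−1, m_i, m_i+1} ∩ [−1, 1] = {-1} → 1 state.
Total: 1.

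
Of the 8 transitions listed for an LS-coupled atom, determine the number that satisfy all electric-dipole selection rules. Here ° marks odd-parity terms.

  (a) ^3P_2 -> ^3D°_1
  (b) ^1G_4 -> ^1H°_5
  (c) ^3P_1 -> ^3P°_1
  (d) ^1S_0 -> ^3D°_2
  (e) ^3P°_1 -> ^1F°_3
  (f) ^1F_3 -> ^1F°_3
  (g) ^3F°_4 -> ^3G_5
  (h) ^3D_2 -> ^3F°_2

6

(a) allowed
(b) allowed
(c) allowed
(d) forbidden (ΔS, ΔL, ΔJ fail)
(e) forbidden (parity, ΔS, ΔL, ΔJ fail)
(f) allowed
(g) allowed
(h) allowed
Total allowed: 6 of 8.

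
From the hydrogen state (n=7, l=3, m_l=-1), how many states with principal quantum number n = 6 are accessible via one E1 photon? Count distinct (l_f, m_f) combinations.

6

E1 requires Δl = ±1, so l_f ∈ {2, 4}; with 0 ≤ l_f ≤ n_f−1 = 5, the allowed l_f values are {2, 4}.
For l_f = 2: m_f ∈ {m_i−1, m_i, m_i+1} ∩ [−2, 2] = {-2, -1, 0} → 3 states.
For l_f = 4: m_f ∈ {m_i−1, m_i, m_i+1} ∩ [−4, 4] = {-2, -1, 0} → 3 states.
Total: 6.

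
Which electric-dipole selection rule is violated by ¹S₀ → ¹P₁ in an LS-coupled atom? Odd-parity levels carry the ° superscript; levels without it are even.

parity

Reading off the term symbols: S 0→0, L 0→1, J 0→1, parity even→even.
Parity must change: even → even — fails.
ΔS = 0: S: 0 → 0 — passes.
ΔL = 0, ±1 (not L=0↔0): L: 0 → 1, ΔL = +1 — passes.
ΔJ = 0, ±1 (not J=0↔0): J: 0 → 1, ΔJ = +1 — passes.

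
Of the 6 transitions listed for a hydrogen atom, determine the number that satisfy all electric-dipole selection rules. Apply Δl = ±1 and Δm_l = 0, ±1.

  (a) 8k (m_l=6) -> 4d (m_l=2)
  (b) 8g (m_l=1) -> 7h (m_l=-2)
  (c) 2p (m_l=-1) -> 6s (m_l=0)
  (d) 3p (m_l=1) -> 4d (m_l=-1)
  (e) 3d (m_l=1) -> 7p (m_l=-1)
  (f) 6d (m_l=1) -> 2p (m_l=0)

2

(a) forbidden — Δl = -5 (E1 requires Δl = ±1); Δm_l = -4 (E1 requires Δm_l = 0, ±1)
(b) forbidden — Δm_l = -3 (E1 requires Δm_l = 0, ±1)
(c) allowed
(d) forbidden — Δm_l = -2 (E1 requires Δm_l = 0, ±1)
(e) forbidden — Δm_l = -2 (E1 requires Δm_l = 0, ±1)
(f) allowed
Total allowed: 2 of 6.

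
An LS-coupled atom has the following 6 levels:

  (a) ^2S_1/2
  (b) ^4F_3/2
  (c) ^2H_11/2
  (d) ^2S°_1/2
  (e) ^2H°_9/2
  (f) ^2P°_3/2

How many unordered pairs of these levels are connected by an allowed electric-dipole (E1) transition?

2

(a)–(b): forbidden (parity, ΔS, ΔL).
(a)–(c): forbidden (parity, ΔL, ΔJ).
(a)–(d): forbidden (ΔL).
(a)–(e): forbidden (ΔL, ΔJ).
(a)–(f): allowed.
(b)–(c): forbidden (parity, ΔS, ΔL, ΔJ).
(b)–(d): forbidden (ΔS, ΔL).
(b)–(e): forbidden (ΔS, ΔL, ΔJ).
(b)–(f): forbidden (ΔS, ΔL).
(c)–(d): forbidden (ΔL, ΔJ).
(c)–(e): allowed.
(c)–(f): forbidden (ΔL, ΔJ).
(d)–(e): forbidden (parity, ΔL, ΔJ).
(d)–(f): forbidden (parity).
(e)–(f): forbidden (parity, ΔL, ΔJ).
Allowed pairs: 2 of 15.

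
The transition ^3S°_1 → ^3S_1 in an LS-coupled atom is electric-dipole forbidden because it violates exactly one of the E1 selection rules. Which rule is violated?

the L=0 ↔ L=0 exclusion

Parity must change: odd → even — passes.
ΔS = 0: S: 1 → 1 — passes.
ΔL = 0, ±1 (not L=0↔0): L: 0 → 0, ΔL = +0 — fails.
ΔJ = 0, ±1 (not J=0↔0): J: 1 → 1, ΔJ = +0 — passes.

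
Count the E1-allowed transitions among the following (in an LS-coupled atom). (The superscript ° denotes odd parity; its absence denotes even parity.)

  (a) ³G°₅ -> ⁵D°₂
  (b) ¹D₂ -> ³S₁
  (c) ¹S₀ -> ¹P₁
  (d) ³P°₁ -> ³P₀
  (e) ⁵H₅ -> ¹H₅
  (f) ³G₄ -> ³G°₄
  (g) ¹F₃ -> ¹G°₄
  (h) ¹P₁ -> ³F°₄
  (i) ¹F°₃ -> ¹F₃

4

(a) forbidden (parity, ΔS, ΔL, ΔJ fail)
(b) forbidden (parity, ΔS, ΔL fail)
(c) forbidden (parity fails)
(d) allowed
(e) forbidden (parity, ΔS fail)
(f) allowed
(g) allowed
(h) forbidden (ΔS, ΔL, ΔJ fail)
(i) allowed
Total allowed: 4 of 9.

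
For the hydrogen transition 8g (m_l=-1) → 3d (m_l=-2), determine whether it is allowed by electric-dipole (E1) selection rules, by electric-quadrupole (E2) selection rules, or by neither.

Δl = 2 − 4 = -2; l_i + l_f = 6.
Δm_l = -1.
E1 (Δl = ±1, |Δm_l| ≤ 1): not satisfied.
E2 (Δl = 0,±2, l_i+l_f ≥ 2, |Δm_l| ≤ 2): satisfied.

E2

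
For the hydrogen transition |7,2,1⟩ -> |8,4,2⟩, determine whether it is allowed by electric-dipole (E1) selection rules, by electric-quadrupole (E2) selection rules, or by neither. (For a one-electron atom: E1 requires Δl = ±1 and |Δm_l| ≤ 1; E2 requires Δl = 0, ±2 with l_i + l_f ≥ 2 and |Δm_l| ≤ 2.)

E2

Δl = 4 − 2 = +2; l_i + l_f = 6.
Δm_l = +1.
E1 (Δl = ±1, |Δm_l| ≤ 1): not satisfied.
E2 (Δl = 0,±2, l_i+l_f ≥ 2, |Δm_l| ≤ 2): satisfied.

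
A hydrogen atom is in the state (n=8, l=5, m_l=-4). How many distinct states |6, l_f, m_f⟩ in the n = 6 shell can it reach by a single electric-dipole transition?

2

E1 requires Δl = ±1, so l_f ∈ {4, 6}; with 0 ≤ l_f ≤ n_f−1 = 5, the allowed l_f values are {4}.
For l_f = 4: m_f ∈ {m_i−1, m_i, m_i+1} ∩ [−4, 4] = {-4, -3} → 2 states.
Total: 2.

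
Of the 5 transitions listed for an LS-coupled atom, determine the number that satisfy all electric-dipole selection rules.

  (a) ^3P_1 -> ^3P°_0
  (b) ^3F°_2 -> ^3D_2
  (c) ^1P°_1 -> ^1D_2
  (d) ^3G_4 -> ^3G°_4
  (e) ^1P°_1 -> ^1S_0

(a) allowed
(b) allowed
(c) allowed
(d) allowed
(e) allowed
Total allowed: 5 of 5.

5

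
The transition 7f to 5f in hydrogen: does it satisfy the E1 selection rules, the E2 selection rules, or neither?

Δl = 3 − 3 = +0; l_i + l_f = 6.
E1 (Δl = ±1): not satisfied.
E2 (Δl = 0,±2, l_i+l_f ≥ 2): satisfied.

E2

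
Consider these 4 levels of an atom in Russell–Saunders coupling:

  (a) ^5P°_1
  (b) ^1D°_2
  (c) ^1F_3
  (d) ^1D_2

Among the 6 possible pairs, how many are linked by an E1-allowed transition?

2

(a)–(b): forbidden (parity, ΔS).
(a)–(c): forbidden (ΔS, ΔL, ΔJ).
(a)–(d): forbidden (ΔS).
(b)–(c): allowed.
(b)–(d): allowed.
(c)–(d): forbidden (parity).
Allowed pairs: 2 of 6.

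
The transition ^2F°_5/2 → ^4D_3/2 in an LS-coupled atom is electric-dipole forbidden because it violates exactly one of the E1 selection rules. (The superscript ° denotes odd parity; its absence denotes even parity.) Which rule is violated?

the ΔS = 0 rule

Initial level: S=1/2, L=3, J=5/2, parity odd. Final level: S=3/2, L=2, J=3/2, parity even.
Parity must change: odd → even — satisfied.
ΔS = 0: S: 1/2 → 3/2 — violated.
ΔL = 0, ±1 (not L=0↔0): L: 3 → 2, ΔL = -1 — satisfied.
ΔJ = 0, ±1 (not J=0↔0): J: 5/2 → 3/2, ΔJ = -1 — satisfied.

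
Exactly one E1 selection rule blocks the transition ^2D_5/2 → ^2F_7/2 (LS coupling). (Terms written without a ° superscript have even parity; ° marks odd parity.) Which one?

Parity must change: even → even — fails.
ΔS = 0: S: 1/2 → 1/2 — passes.
ΔL = 0, ±1 (not L=0↔0): L: 2 → 3, ΔL = +1 — passes.
ΔJ = 0, ±1 (not J=0↔0): J: 5/2 → 7/2, ΔJ = +1 — passes.

parity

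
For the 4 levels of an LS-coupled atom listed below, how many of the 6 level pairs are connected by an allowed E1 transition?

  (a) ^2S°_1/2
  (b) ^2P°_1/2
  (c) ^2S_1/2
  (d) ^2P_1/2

(a)–(b): forbidden (parity).
(a)–(c): forbidden (ΔL).
(a)–(d): allowed.
(b)–(c): allowed.
(b)–(d): allowed.
(c)–(d): forbidden (parity).
Allowed pairs: 3 of 6.

3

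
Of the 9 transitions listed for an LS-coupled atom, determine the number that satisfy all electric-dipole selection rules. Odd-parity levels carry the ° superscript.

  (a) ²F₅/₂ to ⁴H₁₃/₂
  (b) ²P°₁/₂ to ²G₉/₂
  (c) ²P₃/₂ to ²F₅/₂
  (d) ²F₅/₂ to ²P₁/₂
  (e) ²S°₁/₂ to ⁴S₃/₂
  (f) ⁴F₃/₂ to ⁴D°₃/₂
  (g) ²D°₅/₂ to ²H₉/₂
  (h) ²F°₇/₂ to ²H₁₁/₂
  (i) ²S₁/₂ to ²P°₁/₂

2

(a) forbidden (parity, ΔS, ΔL, ΔJ fail)
(b) forbidden (ΔL, ΔJ fail)
(c) forbidden (parity, ΔL fail)
(d) forbidden (parity, ΔL, ΔJ fail)
(e) forbidden (ΔS, ΔL fail)
(f) allowed
(g) forbidden (ΔL, ΔJ fail)
(h) forbidden (ΔL, ΔJ fail)
(i) allowed
Total allowed: 2 of 9.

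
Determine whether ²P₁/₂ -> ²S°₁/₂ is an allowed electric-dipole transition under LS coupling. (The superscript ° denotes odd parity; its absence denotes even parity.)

ΔS = 0: S: 1/2 → 1/2 — ✓.
ΔJ = 0, ±1 (not J=0↔0): J: 1/2 → 1/2, ΔJ = +0 — ✓.
ΔL = 0, ±1 (not L=0↔0): L: 1 → 0, ΔL = -1 — ✓.
Parity must change: even → odd — ✓.
All four E1 rules are satisfied.

allowed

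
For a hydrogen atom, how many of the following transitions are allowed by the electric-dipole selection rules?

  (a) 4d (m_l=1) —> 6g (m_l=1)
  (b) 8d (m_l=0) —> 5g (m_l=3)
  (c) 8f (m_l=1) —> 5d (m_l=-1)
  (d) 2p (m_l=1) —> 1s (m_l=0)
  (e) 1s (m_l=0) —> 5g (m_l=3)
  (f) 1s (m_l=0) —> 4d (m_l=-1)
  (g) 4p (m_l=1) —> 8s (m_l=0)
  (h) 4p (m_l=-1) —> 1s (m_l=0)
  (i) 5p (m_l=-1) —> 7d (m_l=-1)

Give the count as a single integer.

4

(a) forbidden — Δl = +2 (E1 requires Δl = ±1)
(b) forbidden — Δl = +2 (E1 requires Δl = ±1); Δm_l = +3 (E1 requires Δm_l = 0, ±1)
(c) forbidden — Δm_l = -2 (E1 requires Δm_l = 0, ±1)
(d) allowed
(e) forbidden — Δl = +4 (E1 requires Δl = ±1); Δm_l = +3 (E1 requires Δm_l = 0, ±1)
(f) forbidden — Δl = +2 (E1 requires Δl = ±1)
(g) allowed
(h) allowed
(i) allowed
Total allowed: 4 of 9.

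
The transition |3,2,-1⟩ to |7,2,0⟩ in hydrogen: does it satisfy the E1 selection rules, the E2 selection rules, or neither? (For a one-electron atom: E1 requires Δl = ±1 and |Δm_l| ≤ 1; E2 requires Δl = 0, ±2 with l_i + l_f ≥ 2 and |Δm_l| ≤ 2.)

Δl = 2 − 2 = +0; l_i + l_f = 4.
Δm_l = +1.
E1 (Δl = ±1, |Δm_l| ≤ 1): not satisfied.
E2 (Δl = 0,±2, l_i+l_f ≥ 2, |Δm_l| ≤ 2): satisfied.

E2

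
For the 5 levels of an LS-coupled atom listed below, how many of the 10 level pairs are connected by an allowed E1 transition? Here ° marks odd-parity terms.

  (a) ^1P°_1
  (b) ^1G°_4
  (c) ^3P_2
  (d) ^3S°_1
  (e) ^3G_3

1

(a)–(b): forbidden (parity, ΔL, ΔJ).
(a)–(c): forbidden (ΔS).
(a)–(d): forbidden (parity, ΔS).
(a)–(e): forbidden (ΔS, ΔL, ΔJ).
(b)–(c): forbidden (ΔS, ΔL, ΔJ).
(b)–(d): forbidden (parity, ΔS, ΔL, ΔJ).
(b)–(e): forbidden (ΔS).
(c)–(d): allowed.
(c)–(e): forbidden (parity, ΔL).
(d)–(e): forbidden (ΔL, ΔJ).
Allowed pairs: 1 of 10.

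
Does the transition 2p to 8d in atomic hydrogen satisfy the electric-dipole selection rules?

allowed

Δl = 2 − 1 = +1; the E1 rule Δl = ±1 is ok.
All E1 selection rules are satisfied.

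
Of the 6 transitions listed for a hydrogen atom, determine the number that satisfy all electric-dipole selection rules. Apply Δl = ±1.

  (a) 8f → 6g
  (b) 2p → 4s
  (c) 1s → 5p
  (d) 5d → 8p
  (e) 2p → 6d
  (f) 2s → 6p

6

(a) allowed
(b) allowed
(c) allowed
(d) allowed
(e) allowed
(f) allowed
Total allowed: 6 of 6.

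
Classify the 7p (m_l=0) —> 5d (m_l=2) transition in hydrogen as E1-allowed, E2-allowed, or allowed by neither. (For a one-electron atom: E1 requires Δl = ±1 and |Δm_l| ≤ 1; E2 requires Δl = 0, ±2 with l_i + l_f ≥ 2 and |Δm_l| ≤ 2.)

Δl = 2 − 1 = +1; l_i + l_f = 3.
Δm_l = +2.
E1 (Δl = ±1, |Δm_l| ≤ 1): not satisfied.
E2 (Δl = 0,±2, l_i+l_f ≥ 2, |Δm_l| ≤ 2): not satisfied.

neither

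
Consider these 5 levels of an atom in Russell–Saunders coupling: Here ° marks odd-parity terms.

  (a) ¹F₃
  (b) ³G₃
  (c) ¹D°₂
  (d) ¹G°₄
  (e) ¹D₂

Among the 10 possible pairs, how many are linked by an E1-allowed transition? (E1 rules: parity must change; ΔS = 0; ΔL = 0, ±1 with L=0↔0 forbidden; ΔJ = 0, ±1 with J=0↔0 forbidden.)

(a)–(b): forbidden (parity, ΔS).
(a)–(c): allowed.
(a)–(d): allowed.
(a)–(e): forbidden (parity).
(b)–(c): forbidden (ΔS, ΔL).
(b)–(d): forbidden (ΔS).
(b)–(e): forbidden (parity, ΔS, ΔL).
(c)–(d): forbidden (parity, ΔL, ΔJ).
(c)–(e): allowed.
(d)–(e): forbidden (ΔL, ΔJ).
Allowed pairs: 3 of 10.

3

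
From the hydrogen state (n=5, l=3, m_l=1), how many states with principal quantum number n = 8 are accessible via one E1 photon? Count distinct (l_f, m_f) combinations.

6

E1 requires Δl = ±1, so l_f ∈ {2, 4}; with 0 ≤ l_f ≤ n_f−1 = 7, the allowed l_f values are {2, 4}.
For l_f = 2: m_f ∈ {m_i−1, m_i, m_i+1} ∩ [−2, 2] = {0, 1, 2} → 3 states.
For l_f = 4: m_f ∈ {m_i−1, m_i, m_i+1} ∩ [−4, 4] = {0, 1, 2} → 3 states.
Total: 6.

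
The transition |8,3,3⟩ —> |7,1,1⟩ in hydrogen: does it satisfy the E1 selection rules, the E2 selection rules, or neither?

Δl = 1 − 3 = -2; l_i + l_f = 4.
Δm_l = -2.
E1 (Δl = ±1, |Δm_l| ≤ 1): not satisfied.
E2 (Δl = 0,±2, l_i+l_f ≥ 2, |Δm_l| ≤ 2): satisfied.

E2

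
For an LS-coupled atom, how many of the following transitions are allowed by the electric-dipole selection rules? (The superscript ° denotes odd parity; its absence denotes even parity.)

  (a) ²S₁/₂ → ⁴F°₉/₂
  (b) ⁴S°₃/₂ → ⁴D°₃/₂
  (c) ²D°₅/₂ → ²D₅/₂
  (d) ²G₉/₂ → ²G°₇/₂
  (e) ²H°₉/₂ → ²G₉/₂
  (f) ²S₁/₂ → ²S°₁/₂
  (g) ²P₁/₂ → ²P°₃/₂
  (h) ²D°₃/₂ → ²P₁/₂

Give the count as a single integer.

(a) forbidden (ΔS, ΔL, ΔJ fail)
(b) forbidden (parity, ΔL fail)
(c) allowed
(d) allowed
(e) allowed
(f) forbidden (ΔL fails)
(g) allowed
(h) allowed
Total allowed: 5 of 8.

5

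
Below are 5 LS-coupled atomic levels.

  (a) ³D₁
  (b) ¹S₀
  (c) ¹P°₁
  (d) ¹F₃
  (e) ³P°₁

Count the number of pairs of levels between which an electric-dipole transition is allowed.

2

(a)–(b): forbidden (parity, ΔS, ΔL).
(a)–(c): forbidden (ΔS).
(a)–(d): forbidden (parity, ΔS, ΔJ).
(a)–(e): allowed.
(b)–(c): allowed.
(b)–(d): forbidden (parity, ΔL, ΔJ).
(b)–(e): forbidden (ΔS).
(c)–(d): forbidden (ΔL, ΔJ).
(c)–(e): forbidden (parity, ΔS).
(d)–(e): forbidden (ΔS, ΔL, ΔJ).
Allowed pairs: 2 of 10.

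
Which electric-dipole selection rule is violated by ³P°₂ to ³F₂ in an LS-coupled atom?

Parity must change: odd → even — ok.
ΔS = 0: S: 1 → 1 — ok.
ΔL = 0, ±1 (not L=0↔0): L: 1 → 3, ΔL = +2 — fails.
ΔJ = 0, ±1 (not J=0↔0): J: 2 → 2, ΔJ = +0 — ok.

the ΔL = 0, ±1 rule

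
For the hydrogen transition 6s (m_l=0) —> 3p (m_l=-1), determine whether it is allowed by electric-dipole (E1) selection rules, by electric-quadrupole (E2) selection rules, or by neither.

Δl = 1 − 0 = +1; l_i + l_f = 1.
Δm_l = -1.
E1 (Δl = ±1, |Δm_l| ≤ 1): satisfied.
E2 (Δl = 0,±2, l_i+l_f ≥ 2, |Δm_l| ≤ 2): not satisfied.

E1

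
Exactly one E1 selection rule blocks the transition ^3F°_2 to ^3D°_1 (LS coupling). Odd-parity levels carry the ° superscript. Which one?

parity

Initial level: S=1, L=3, J=2, parity odd. Final level: S=1, L=2, J=1, parity odd.
Parity must change: odd → odd — violated.
ΔS = 0: S: 1 → 1 — satisfied.
ΔL = 0, ±1 (not L=0↔0): L: 3 → 2, ΔL = -1 — satisfied.
ΔJ = 0, ±1 (not J=0↔0): J: 2 → 1, ΔJ = -1 — satisfied.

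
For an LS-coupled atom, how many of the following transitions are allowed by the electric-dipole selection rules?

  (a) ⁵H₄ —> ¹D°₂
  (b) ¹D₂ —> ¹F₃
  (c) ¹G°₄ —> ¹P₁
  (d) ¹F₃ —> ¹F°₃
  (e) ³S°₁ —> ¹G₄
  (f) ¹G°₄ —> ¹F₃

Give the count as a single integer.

(a) forbidden (ΔS, ΔL, ΔJ fail)
(b) forbidden (parity fails)
(c) forbidden (ΔL, ΔJ fail)
(d) allowed
(e) forbidden (ΔS, ΔL, ΔJ fail)
(f) allowed
Total allowed: 2 of 6.

2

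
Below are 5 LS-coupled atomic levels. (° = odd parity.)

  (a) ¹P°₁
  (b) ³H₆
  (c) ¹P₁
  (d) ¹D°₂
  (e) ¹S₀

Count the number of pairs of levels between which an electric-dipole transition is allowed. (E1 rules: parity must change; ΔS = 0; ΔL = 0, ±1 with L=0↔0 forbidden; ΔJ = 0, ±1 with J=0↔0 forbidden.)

3

(a)–(b): forbidden (ΔS, ΔL, ΔJ).
(a)–(c): allowed.
(a)–(d): forbidden (parity).
(a)–(e): allowed.
(b)–(c): forbidden (parity, ΔS, ΔL, ΔJ).
(b)–(d): forbidden (ΔS, ΔL, ΔJ).
(b)–(e): forbidden (parity, ΔS, ΔL, ΔJ).
(c)–(d): allowed.
(c)–(e): forbidden (parity).
(d)–(e): forbidden (ΔL, ΔJ).
Allowed pairs: 3 of 10.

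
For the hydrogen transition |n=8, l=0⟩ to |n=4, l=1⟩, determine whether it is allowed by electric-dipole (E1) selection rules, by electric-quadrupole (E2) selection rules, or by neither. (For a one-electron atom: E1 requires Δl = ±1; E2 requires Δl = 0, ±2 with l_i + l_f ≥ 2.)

Δl = 1 − 0 = +1; l_i + l_f = 1.
E1 (Δl = ±1): satisfied.
E2 (Δl = 0,±2, l_i+l_f ≥ 2): not satisfied.

E1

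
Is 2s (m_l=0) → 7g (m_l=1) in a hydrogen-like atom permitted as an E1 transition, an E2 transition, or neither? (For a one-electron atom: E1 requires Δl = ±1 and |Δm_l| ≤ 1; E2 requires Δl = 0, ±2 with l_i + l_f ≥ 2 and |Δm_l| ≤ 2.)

Δl = 4 − 0 = +4; l_i + l_f = 4.
Δm_l = +1.
E1 (Δl = ±1, |Δm_l| ≤ 1): not satisfied.
E2 (Δl = 0,±2, l_i+l_f ≥ 2, |Δm_l| ≤ 2): not satisfied.

neither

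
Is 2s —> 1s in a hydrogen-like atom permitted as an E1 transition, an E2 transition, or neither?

Δl = 0 − 0 = +0; l_i + l_f = 0.
E1 (Δl = ±1): not satisfied.
E2 (Δl = 0,±2, l_i+l_f ≥ 2): not satisfied.

neither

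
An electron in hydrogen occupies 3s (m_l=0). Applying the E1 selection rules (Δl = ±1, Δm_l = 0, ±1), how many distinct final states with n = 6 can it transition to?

E1 requires Δl = ±1, so l_f ∈ {-1, 1}; with 0 ≤ l_f ≤ n_f−1 = 5, the allowed l_f values are {1}.
For l_f = 1: m_f ∈ {m_i−1, m_i, m_i+1} ∩ [−1, 1] = {-1, 0, 1} → 3 states.
Total: 3.

3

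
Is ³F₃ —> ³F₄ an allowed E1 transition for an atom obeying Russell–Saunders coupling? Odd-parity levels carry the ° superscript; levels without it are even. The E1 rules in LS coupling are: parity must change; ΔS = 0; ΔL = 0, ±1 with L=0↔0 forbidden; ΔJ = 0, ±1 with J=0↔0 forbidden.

forbidden

Parity must change: even → even — ✗.
ΔS = 0: S: 1 → 1 — ✓.
ΔL = 0, ±1 (not L=0↔0): L: 3 → 3, ΔL = +0 — ✓.
ΔJ = 0, ±1 (not J=0↔0): J: 3 → 4, ΔJ = +1 — ✓.
Rule(s) violated: parity.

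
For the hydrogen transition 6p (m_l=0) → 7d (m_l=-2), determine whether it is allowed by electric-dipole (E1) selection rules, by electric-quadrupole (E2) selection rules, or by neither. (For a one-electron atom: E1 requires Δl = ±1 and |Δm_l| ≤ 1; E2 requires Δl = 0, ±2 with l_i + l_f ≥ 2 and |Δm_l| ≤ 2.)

Δl = 2 − 1 = +1; l_i + l_f = 3.
Δm_l = -2.
E1 (Δl = ±1, |Δm_l| ≤ 1): not satisfied.
E2 (Δl = 0,±2, l_i+l_f ≥ 2, |Δm_l| ≤ 2): not satisfied.

neither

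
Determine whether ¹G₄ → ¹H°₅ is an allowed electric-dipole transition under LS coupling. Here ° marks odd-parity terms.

allowed

Parity must change: even → odd — ok.
ΔS = 0: S: 0 → 0 — ok.
ΔL = 0, ±1 (not L=0↔0): L: 4 → 5, ΔL = +1 — ok.
ΔJ = 0, ±1 (not J=0↔0): J: 4 → 5, ΔJ = +1 — ok.
All four E1 rules are satisfied.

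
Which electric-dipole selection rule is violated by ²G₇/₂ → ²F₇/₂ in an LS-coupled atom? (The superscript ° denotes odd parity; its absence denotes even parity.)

Parity must change: even → even — fails.
ΔS = 0: S: 1/2 → 1/2 — ok.
ΔL = 0, ±1 (not L=0↔0): L: 4 → 3, ΔL = -1 — ok.
ΔJ = 0, ±1 (not J=0↔0): J: 7/2 → 7/2, ΔJ = +0 — ok.

parity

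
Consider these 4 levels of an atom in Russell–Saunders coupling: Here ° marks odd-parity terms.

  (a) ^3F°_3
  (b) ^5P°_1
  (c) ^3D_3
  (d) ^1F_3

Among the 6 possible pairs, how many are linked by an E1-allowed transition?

1

(a)–(b): forbidden (parity, ΔS, ΔL, ΔJ).
(a)–(c): allowed.
(a)–(d): forbidden (ΔS).
(b)–(c): forbidden (ΔS, ΔJ).
(b)–(d): forbidden (ΔS, ΔL, ΔJ).
(c)–(d): forbidden (parity, ΔS).
Allowed pairs: 1 of 6.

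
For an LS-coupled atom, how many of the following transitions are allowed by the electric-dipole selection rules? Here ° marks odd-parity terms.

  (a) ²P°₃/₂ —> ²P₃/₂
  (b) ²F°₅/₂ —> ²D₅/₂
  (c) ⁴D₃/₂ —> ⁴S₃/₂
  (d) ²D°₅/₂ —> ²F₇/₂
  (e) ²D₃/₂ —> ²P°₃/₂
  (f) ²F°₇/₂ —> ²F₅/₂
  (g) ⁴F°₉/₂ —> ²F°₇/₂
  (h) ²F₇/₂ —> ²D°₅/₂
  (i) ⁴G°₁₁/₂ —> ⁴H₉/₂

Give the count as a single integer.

7

(a) allowed
(b) allowed
(c) forbidden (parity, ΔL fail)
(d) allowed
(e) allowed
(f) allowed
(g) forbidden (parity, ΔS fail)
(h) allowed
(i) allowed
Total allowed: 7 of 9.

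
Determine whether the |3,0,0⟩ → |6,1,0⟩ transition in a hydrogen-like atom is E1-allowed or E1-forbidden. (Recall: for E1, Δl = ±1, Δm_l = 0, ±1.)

allowed

l: 0 → 1 (Δl = +1). Δl = ±1 passes.
m_l: 0 → 0 (Δm_l = +0). |Δm_l| ≤ 1 passes.
All E1 selection rules are satisfied.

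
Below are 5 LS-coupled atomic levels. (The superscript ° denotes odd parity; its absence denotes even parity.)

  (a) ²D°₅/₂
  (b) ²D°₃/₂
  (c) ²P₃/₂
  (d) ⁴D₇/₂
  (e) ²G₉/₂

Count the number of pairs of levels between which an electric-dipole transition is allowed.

2

(a)–(b): forbidden (parity).
(a)–(c): allowed.
(a)–(d): forbidden (ΔS).
(a)–(e): forbidden (ΔL, ΔJ).
(b)–(c): allowed.
(b)–(d): forbidden (ΔS, ΔJ).
(b)–(e): forbidden (ΔL, ΔJ).
(c)–(d): forbidden (parity, ΔS, ΔJ).
(c)–(e): forbidden (parity, ΔL, ΔJ).
(d)–(e): forbidden (parity, ΔS, ΔL).
Allowed pairs: 2 of 10.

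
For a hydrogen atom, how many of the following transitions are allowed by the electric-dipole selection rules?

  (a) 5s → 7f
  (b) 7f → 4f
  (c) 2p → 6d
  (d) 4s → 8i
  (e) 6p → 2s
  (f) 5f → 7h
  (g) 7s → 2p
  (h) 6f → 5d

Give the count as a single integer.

4

(a) forbidden — Δl = +3 (E1 requires Δl = ±1)
(b) forbidden — Δl = +0 (E1 requires Δl = ±1)
(c) allowed
(d) forbidden — Δl = +6 (E1 requires Δl = ±1)
(e) allowed
(f) forbidden — Δl = +2 (E1 requires Δl = ±1)
(g) allowed
(h) allowed
Total allowed: 4 of 8.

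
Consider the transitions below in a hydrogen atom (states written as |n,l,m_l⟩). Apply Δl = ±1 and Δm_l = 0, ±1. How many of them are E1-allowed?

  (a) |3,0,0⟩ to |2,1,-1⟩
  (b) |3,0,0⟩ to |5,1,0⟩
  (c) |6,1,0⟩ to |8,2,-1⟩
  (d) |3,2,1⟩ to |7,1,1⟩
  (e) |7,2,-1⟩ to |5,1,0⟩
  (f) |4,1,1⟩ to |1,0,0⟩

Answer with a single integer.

(a) allowed
(b) allowed
(c) allowed
(d) allowed
(e) allowed
(f) allowed
Total allowed: 6 of 6.

6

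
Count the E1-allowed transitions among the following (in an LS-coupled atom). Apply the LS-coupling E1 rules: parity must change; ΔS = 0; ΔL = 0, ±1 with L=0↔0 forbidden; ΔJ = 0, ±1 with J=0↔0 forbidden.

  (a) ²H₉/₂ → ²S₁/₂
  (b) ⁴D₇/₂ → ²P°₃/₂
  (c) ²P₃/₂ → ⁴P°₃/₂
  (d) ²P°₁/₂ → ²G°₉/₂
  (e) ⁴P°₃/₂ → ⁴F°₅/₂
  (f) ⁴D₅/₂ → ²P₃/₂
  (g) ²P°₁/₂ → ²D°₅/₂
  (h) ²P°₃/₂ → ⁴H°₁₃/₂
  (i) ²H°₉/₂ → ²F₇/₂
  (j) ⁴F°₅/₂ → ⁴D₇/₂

1

(a) forbidden (parity, ΔL, ΔJ fail)
(b) forbidden (ΔS, ΔJ fail)
(c) forbidden (ΔS fails)
(d) forbidden (parity, ΔL, ΔJ fail)
(e) forbidden (parity, ΔL fail)
(f) forbidden (parity, ΔS fail)
(g) forbidden (parity, ΔJ fail)
(h) forbidden (parity, ΔS, ΔL, ΔJ fail)
(i) forbidden (ΔL fails)
(j) allowed
Total allowed: 1 of 10.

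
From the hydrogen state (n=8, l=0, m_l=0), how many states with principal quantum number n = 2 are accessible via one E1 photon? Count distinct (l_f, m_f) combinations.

3

E1 requires Δl = ±1, so l_f ∈ {-1, 1}; with 0 ≤ l_f ≤ n_f−1 = 1, the allowed l_f values are {1}.
For l_f = 1: m_f ∈ {m_i−1, m_i, m_i+1} ∩ [−1, 1] = {-1, 0, 1} → 3 states.
Total: 3.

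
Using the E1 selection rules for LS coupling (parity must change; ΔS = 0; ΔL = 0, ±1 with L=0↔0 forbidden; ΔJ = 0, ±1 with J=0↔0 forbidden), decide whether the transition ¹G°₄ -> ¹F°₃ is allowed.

forbidden

Reading off the term symbols: S 0→0, L 4→3, J 4→3, parity odd→odd.
Parity must change: odd → odd — fails.
ΔJ = 0, ±1 (not J=0↔0): J: 4 → 3, ΔJ = -1 — passes.
ΔS = 0: S: 0 → 0 — passes.
ΔL = 0, ±1 (not L=0↔0): L: 4 → 3, ΔL = -1 — passes.
Rule(s) violated: parity.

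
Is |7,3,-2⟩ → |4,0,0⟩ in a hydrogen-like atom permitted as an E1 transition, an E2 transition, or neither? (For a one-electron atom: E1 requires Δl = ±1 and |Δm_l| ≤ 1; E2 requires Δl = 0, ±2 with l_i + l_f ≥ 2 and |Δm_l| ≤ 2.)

neither

Δl = 0 − 3 = -3; l_i + l_f = 3.
Δm_l = +2.
E1 (Δl = ±1, |Δm_l| ≤ 1): not satisfied.
E2 (Δl = 0,±2, l_i+l_f ≥ 2, |Δm_l| ≤ 2): not satisfied.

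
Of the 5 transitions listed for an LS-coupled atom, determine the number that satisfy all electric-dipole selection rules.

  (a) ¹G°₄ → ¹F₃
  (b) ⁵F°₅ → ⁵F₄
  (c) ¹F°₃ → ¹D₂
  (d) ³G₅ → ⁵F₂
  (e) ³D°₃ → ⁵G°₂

3

(a) allowed
(b) allowed
(c) allowed
(d) forbidden (parity, ΔS, ΔJ fail)
(e) forbidden (parity, ΔS, ΔL fail)
Total allowed: 3 of 5.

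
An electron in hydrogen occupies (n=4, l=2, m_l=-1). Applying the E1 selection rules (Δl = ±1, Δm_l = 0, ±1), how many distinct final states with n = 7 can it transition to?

E1 requires Δl = ±1, so l_f ∈ {1, 3}; with 0 ≤ l_f ≤ n_f−1 = 6, the allowed l_f values are {1, 3}.
For l_f = 1: m_f ∈ {m_i−1, m_i, m_i+1} ∩ [−1, 1] = {-1, 0} → 2 states.
For l_f = 3: m_f ∈ {m_i−1, m_i, m_i+1} ∩ [−3, 3] = {-2, -1, 0} → 3 states.
Total: 5.

5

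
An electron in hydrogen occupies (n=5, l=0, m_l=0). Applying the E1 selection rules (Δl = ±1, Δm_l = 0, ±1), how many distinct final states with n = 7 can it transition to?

E1 requires Δl = ±1, so l_f ∈ {-1, 1}; with 0 ≤ l_f ≤ n_f−1 = 6, the allowed l_f values are {1}.
For l_f = 1: m_f ∈ {m_i−1, m_i, m_i+1} ∩ [−1, 1] = {-1, 0, 1} → 3 states.
Total: 3.

3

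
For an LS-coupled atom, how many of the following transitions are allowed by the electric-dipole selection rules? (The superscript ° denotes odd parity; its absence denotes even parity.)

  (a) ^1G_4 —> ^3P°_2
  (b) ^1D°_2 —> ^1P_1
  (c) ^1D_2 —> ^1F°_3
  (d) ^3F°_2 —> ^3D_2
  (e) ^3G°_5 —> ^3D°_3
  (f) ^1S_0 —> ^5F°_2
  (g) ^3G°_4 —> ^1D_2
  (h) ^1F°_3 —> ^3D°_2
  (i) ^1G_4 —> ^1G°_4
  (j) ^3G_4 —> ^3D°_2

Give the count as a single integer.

(a) forbidden (ΔS, ΔL, ΔJ fail)
(b) allowed
(c) allowed
(d) allowed
(e) forbidden (parity, ΔL, ΔJ fail)
(f) forbidden (ΔS, ΔL, ΔJ fail)
(g) forbidden (ΔS, ΔL, ΔJ fail)
(h) forbidden (parity, ΔS fail)
(i) allowed
(j) forbidden (ΔL, ΔJ fail)
Total allowed: 4 of 10.

4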